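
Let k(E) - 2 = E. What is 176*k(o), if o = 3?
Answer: 880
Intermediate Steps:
k(E) = 2 + E
176*k(o) = 176*(2 + 3) = 176*5 = 880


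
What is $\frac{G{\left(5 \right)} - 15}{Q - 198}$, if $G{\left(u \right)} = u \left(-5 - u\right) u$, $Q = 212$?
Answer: $- \frac{265}{14} \approx -18.929$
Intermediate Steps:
$G{\left(u \right)} = u^{2} \left(-5 - u\right)$
$\frac{G{\left(5 \right)} - 15}{Q - 198} = \frac{5^{2} \left(-5 - 5\right) - 15}{212 - 198} = \frac{25 \left(-5 - 5\right) - 15}{14} = \left(25 \left(-10\right) - 15\right) \frac{1}{14} = \left(-250 - 15\right) \frac{1}{14} = \left(-265\right) \frac{1}{14} = - \frac{265}{14}$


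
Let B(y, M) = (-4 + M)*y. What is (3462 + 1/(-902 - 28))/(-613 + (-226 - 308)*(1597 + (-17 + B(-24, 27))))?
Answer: -3219659/511095450 ≈ -0.0062995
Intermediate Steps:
B(y, M) = y*(-4 + M)
(3462 + 1/(-902 - 28))/(-613 + (-226 - 308)*(1597 + (-17 + B(-24, 27)))) = (3462 + 1/(-902 - 28))/(-613 + (-226 - 308)*(1597 + (-17 - 24*(-4 + 27)))) = (3462 + 1/(-930))/(-613 - 534*(1597 + (-17 - 24*23))) = (3462 - 1/930)/(-613 - 534*(1597 + (-17 - 552))) = 3219659/(930*(-613 - 534*(1597 - 569))) = 3219659/(930*(-613 - 534*1028)) = 3219659/(930*(-613 - 548952)) = (3219659/930)/(-549565) = (3219659/930)*(-1/549565) = -3219659/511095450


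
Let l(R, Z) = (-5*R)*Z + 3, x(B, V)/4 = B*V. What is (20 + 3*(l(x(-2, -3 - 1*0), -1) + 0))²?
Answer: 151321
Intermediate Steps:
x(B, V) = 4*B*V (x(B, V) = 4*(B*V) = 4*B*V)
l(R, Z) = 3 - 5*R*Z (l(R, Z) = -5*R*Z + 3 = 3 - 5*R*Z)
(20 + 3*(l(x(-2, -3 - 1*0), -1) + 0))² = (20 + 3*((3 - 5*4*(-2)*(-3 - 1*0)*(-1)) + 0))² = (20 + 3*((3 - 5*4*(-2)*(-3 + 0)*(-1)) + 0))² = (20 + 3*((3 - 5*4*(-2)*(-3)*(-1)) + 0))² = (20 + 3*((3 - 5*24*(-1)) + 0))² = (20 + 3*((3 + 120) + 0))² = (20 + 3*(123 + 0))² = (20 + 3*123)² = (20 + 369)² = 389² = 151321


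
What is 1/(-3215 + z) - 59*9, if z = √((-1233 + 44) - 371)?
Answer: -1097873410/2067557 - 2*I*√390/10337785 ≈ -531.0 - 3.8206e-6*I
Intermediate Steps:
z = 2*I*√390 (z = √(-1189 - 371) = √(-1560) = 2*I*√390 ≈ 39.497*I)
1/(-3215 + z) - 59*9 = 1/(-3215 + 2*I*√390) - 59*9 = 1/(-3215 + 2*I*√390) - 1*531 = 1/(-3215 + 2*I*√390) - 531 = -531 + 1/(-3215 + 2*I*√390)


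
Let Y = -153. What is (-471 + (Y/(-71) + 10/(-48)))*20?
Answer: -3996335/426 ≈ -9381.1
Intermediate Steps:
(-471 + (Y/(-71) + 10/(-48)))*20 = (-471 + (-153/(-71) + 10/(-48)))*20 = (-471 + (-153*(-1/71) + 10*(-1/48)))*20 = (-471 + (153/71 - 5/24))*20 = (-471 + 3317/1704)*20 = -799267/1704*20 = -3996335/426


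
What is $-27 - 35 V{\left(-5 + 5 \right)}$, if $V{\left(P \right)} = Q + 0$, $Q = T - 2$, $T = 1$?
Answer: $8$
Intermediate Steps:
$Q = -1$ ($Q = 1 - 2 = -1$)
$V{\left(P \right)} = -1$ ($V{\left(P \right)} = -1 + 0 = -1$)
$-27 - 35 V{\left(-5 + 5 \right)} = -27 - -35 = -27 + 35 = 8$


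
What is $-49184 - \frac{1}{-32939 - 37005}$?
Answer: $- \frac{3440125695}{69944} \approx -49184.0$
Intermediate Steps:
$-49184 - \frac{1}{-32939 - 37005} = -49184 - \frac{1}{-69944} = -49184 - - \frac{1}{69944} = -49184 + \frac{1}{69944} = - \frac{3440125695}{69944}$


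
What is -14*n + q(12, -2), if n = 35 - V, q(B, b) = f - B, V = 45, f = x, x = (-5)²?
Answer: 153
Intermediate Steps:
x = 25
f = 25
q(B, b) = 25 - B
n = -10 (n = 35 - 1*45 = 35 - 45 = -10)
-14*n + q(12, -2) = -14*(-10) + (25 - 1*12) = 140 + (25 - 12) = 140 + 13 = 153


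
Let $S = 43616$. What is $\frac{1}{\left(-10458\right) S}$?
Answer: $- \frac{1}{456136128} \approx -2.1923 \cdot 10^{-9}$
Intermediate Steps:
$\frac{1}{\left(-10458\right) S} = \frac{1}{\left(-10458\right) 43616} = \left(- \frac{1}{10458}\right) \frac{1}{43616} = - \frac{1}{456136128}$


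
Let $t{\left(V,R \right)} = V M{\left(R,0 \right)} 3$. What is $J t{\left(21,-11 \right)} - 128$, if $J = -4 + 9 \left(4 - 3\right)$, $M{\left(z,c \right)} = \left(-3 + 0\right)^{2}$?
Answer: $2707$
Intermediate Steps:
$M{\left(z,c \right)} = 9$ ($M{\left(z,c \right)} = \left(-3\right)^{2} = 9$)
$t{\left(V,R \right)} = 27 V$ ($t{\left(V,R \right)} = V 9 \cdot 3 = 9 V 3 = 27 V$)
$J = 5$ ($J = -4 + 9 \cdot 1 = -4 + 9 = 5$)
$J t{\left(21,-11 \right)} - 128 = 5 \cdot 27 \cdot 21 - 128 = 5 \cdot 567 - 128 = 2835 - 128 = 2707$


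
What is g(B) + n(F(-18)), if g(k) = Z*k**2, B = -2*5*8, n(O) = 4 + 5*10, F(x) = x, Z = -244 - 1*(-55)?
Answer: -1209546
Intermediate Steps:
Z = -189 (Z = -244 + 55 = -189)
n(O) = 54 (n(O) = 4 + 50 = 54)
B = -80 (B = -10*8 = -80)
g(k) = -189*k**2
g(B) + n(F(-18)) = -189*(-80)**2 + 54 = -189*6400 + 54 = -1209600 + 54 = -1209546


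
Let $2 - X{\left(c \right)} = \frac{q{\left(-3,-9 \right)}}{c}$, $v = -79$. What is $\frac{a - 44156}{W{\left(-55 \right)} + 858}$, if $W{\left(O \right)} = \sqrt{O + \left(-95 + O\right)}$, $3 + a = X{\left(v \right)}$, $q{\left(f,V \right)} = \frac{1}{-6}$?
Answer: $- \frac{2993049917}{58173151} + \frac{20930419 i \sqrt{205}}{349038906} \approx -51.451 + 0.85858 i$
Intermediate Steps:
$q{\left(f,V \right)} = - \frac{1}{6}$
$X{\left(c \right)} = 2 + \frac{1}{6 c}$ ($X{\left(c \right)} = 2 - - \frac{1}{6 c} = 2 + \frac{1}{6 c}$)
$a = - \frac{475}{474}$ ($a = -3 + \left(2 + \frac{1}{6 \left(-79\right)}\right) = -3 + \left(2 + \frac{1}{6} \left(- \frac{1}{79}\right)\right) = -3 + \left(2 - \frac{1}{474}\right) = -3 + \frac{947}{474} = - \frac{475}{474} \approx -1.0021$)
$W{\left(O \right)} = \sqrt{-95 + 2 O}$
$\frac{a - 44156}{W{\left(-55 \right)} + 858} = \frac{- \frac{475}{474} - 44156}{\sqrt{-95 + 2 \left(-55\right)} + 858} = - \frac{20930419}{474 \left(\sqrt{-95 - 110} + 858\right)} = - \frac{20930419}{474 \left(\sqrt{-205} + 858\right)} = - \frac{20930419}{474 \left(i \sqrt{205} + 858\right)} = - \frac{20930419}{474 \left(858 + i \sqrt{205}\right)}$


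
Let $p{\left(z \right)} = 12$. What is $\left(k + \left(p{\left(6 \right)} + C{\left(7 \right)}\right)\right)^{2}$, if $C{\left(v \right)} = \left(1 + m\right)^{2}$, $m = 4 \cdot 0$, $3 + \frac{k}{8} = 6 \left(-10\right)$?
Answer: $241081$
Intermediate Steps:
$k = -504$ ($k = -24 + 8 \cdot 6 \left(-10\right) = -24 + 8 \left(-60\right) = -24 - 480 = -504$)
$m = 0$
$C{\left(v \right)} = 1$ ($C{\left(v \right)} = \left(1 + 0\right)^{2} = 1^{2} = 1$)
$\left(k + \left(p{\left(6 \right)} + C{\left(7 \right)}\right)\right)^{2} = \left(-504 + \left(12 + 1\right)\right)^{2} = \left(-504 + 13\right)^{2} = \left(-491\right)^{2} = 241081$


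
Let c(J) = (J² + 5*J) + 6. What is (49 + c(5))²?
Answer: 11025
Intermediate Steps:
c(J) = 6 + J² + 5*J
(49 + c(5))² = (49 + (6 + 5² + 5*5))² = (49 + (6 + 25 + 25))² = (49 + 56)² = 105² = 11025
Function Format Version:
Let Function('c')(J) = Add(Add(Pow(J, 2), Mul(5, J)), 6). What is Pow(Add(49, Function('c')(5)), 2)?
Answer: 11025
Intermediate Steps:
Function('c')(J) = Add(6, Pow(J, 2), Mul(5, J))
Pow(Add(49, Function('c')(5)), 2) = Pow(Add(49, Add(6, Pow(5, 2), Mul(5, 5))), 2) = Pow(Add(49, Add(6, 25, 25)), 2) = Pow(Add(49, 56), 2) = Pow(105, 2) = 11025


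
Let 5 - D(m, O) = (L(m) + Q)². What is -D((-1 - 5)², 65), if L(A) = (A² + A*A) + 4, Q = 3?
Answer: 6754796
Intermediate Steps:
L(A) = 4 + 2*A² (L(A) = (A² + A²) + 4 = 2*A² + 4 = 4 + 2*A²)
D(m, O) = 5 - (7 + 2*m²)² (D(m, O) = 5 - ((4 + 2*m²) + 3)² = 5 - (7 + 2*m²)²)
-D((-1 - 5)², 65) = -(5 - (7 + 2*((-1 - 5)²)²)²) = -(5 - (7 + 2*((-6)²)²)²) = -(5 - (7 + 2*36²)²) = -(5 - (7 + 2*1296)²) = -(5 - (7 + 2592)²) = -(5 - 1*2599²) = -(5 - 1*6754801) = -(5 - 6754801) = -1*(-6754796) = 6754796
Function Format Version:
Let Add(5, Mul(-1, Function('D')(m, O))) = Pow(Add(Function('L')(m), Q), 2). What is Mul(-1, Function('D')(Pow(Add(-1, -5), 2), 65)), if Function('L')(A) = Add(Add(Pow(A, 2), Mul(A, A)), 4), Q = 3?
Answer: 6754796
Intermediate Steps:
Function('L')(A) = Add(4, Mul(2, Pow(A, 2))) (Function('L')(A) = Add(Add(Pow(A, 2), Pow(A, 2)), 4) = Add(Mul(2, Pow(A, 2)), 4) = Add(4, Mul(2, Pow(A, 2))))
Function('D')(m, O) = Add(5, Mul(-1, Pow(Add(7, Mul(2, Pow(m, 2))), 2))) (Function('D')(m, O) = Add(5, Mul(-1, Pow(Add(Add(4, Mul(2, Pow(m, 2))), 3), 2))) = Add(5, Mul(-1, Pow(Add(7, Mul(2, Pow(m, 2))), 2))))
Mul(-1, Function('D')(Pow(Add(-1, -5), 2), 65)) = Mul(-1, Add(5, Mul(-1, Pow(Add(7, Mul(2, Pow(Pow(Add(-1, -5), 2), 2))), 2)))) = Mul(-1, Add(5, Mul(-1, Pow(Add(7, Mul(2, Pow(Pow(-6, 2), 2))), 2)))) = Mul(-1, Add(5, Mul(-1, Pow(Add(7, Mul(2, Pow(36, 2))), 2)))) = Mul(-1, Add(5, Mul(-1, Pow(Add(7, Mul(2, 1296)), 2)))) = Mul(-1, Add(5, Mul(-1, Pow(Add(7, 2592), 2)))) = Mul(-1, Add(5, Mul(-1, Pow(2599, 2)))) = Mul(-1, Add(5, Mul(-1, 6754801))) = Mul(-1, Add(5, -6754801)) = Mul(-1, -6754796) = 6754796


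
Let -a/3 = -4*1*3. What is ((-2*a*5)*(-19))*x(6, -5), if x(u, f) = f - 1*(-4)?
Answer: -6840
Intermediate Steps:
a = 36 (a = -3*(-4*1)*3 = -(-12)*3 = -3*(-12) = 36)
x(u, f) = 4 + f (x(u, f) = f + 4 = 4 + f)
((-2*a*5)*(-19))*x(6, -5) = ((-2*36*5)*(-19))*(4 - 5) = (-72*5*(-19))*(-1) = -360*(-19)*(-1) = 6840*(-1) = -6840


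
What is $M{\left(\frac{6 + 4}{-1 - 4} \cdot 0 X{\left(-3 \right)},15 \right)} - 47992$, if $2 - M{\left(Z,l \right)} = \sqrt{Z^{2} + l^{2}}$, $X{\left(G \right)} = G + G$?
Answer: $-48005$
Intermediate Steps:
$X{\left(G \right)} = 2 G$
$M{\left(Z,l \right)} = 2 - \sqrt{Z^{2} + l^{2}}$
$M{\left(\frac{6 + 4}{-1 - 4} \cdot 0 X{\left(-3 \right)},15 \right)} - 47992 = \left(2 - \sqrt{\left(\frac{6 + 4}{-1 - 4} \cdot 0 \cdot 2 \left(-3\right)\right)^{2} + 15^{2}}\right) - 47992 = \left(2 - \sqrt{\left(\frac{10}{-5} \cdot 0 \left(-6\right)\right)^{2} + 225}\right) - 47992 = \left(2 - \sqrt{\left(10 \left(- \frac{1}{5}\right) 0 \left(-6\right)\right)^{2} + 225}\right) - 47992 = \left(2 - \sqrt{\left(\left(-2\right) 0 \left(-6\right)\right)^{2} + 225}\right) - 47992 = \left(2 - \sqrt{\left(0 \left(-6\right)\right)^{2} + 225}\right) - 47992 = \left(2 - \sqrt{0^{2} + 225}\right) - 47992 = \left(2 - \sqrt{0 + 225}\right) - 47992 = \left(2 - \sqrt{225}\right) - 47992 = \left(2 - 15\right) - 47992 = -13 - 47992 = -48005$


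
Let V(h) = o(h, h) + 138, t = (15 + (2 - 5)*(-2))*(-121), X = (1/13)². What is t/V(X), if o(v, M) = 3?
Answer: -847/47 ≈ -18.021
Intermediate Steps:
X = 1/169 (X = (1/13)² = 1/169 ≈ 0.0059172)
t = -2541 (t = (15 - 3*(-2))*(-121) = (15 + 6)*(-121) = 21*(-121) = -2541)
V(h) = 141 (V(h) = 3 + 138 = 141)
t/V(X) = -2541/141 = -2541*1/141 = -847/47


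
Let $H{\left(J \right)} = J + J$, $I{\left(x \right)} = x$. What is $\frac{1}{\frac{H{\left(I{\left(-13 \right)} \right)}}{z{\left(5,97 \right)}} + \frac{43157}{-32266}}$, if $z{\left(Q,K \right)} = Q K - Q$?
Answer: $- \frac{3871920}{5388569} \approx -0.71854$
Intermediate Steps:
$z{\left(Q,K \right)} = - Q + K Q$ ($z{\left(Q,K \right)} = K Q - Q = - Q + K Q$)
$H{\left(J \right)} = 2 J$
$\frac{1}{\frac{H{\left(I{\left(-13 \right)} \right)}}{z{\left(5,97 \right)}} + \frac{43157}{-32266}} = \frac{1}{\frac{2 \left(-13\right)}{5 \left(-1 + 97\right)} + \frac{43157}{-32266}} = \frac{1}{- \frac{26}{5 \cdot 96} + 43157 \left(- \frac{1}{32266}\right)} = \frac{1}{- \frac{26}{480} - \frac{43157}{32266}} = \frac{1}{\left(-26\right) \frac{1}{480} - \frac{43157}{32266}} = \frac{1}{- \frac{13}{240} - \frac{43157}{32266}} = \frac{1}{- \frac{5388569}{3871920}} = - \frac{3871920}{5388569}$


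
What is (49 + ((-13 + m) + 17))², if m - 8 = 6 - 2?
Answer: 4225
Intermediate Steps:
m = 12 (m = 8 + (6 - 2) = 8 + 4 = 12)
(49 + ((-13 + m) + 17))² = (49 + ((-13 + 12) + 17))² = (49 + (-1 + 17))² = (49 + 16)² = 65² = 4225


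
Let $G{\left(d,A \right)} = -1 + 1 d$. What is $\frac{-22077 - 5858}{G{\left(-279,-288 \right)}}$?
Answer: $\frac{5587}{56} \approx 99.768$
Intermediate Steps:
$G{\left(d,A \right)} = -1 + d$
$\frac{-22077 - 5858}{G{\left(-279,-288 \right)}} = \frac{-22077 - 5858}{-1 - 279} = \frac{-22077 - 5858}{-280} = \left(-27935\right) \left(- \frac{1}{280}\right) = \frac{5587}{56}$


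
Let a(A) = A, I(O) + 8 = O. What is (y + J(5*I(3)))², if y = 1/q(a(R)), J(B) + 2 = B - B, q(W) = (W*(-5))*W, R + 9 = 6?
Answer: 8281/2025 ≈ 4.0894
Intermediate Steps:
R = -3 (R = -9 + 6 = -3)
I(O) = -8 + O
q(W) = -5*W² (q(W) = (-5*W)*W = -5*W²)
J(B) = -2 (J(B) = -2 + (B - B) = -2 + 0 = -2)
y = -1/45 (y = 1/(-5*(-3)²) = 1/(-5*9) = 1/(-45) = -1/45 ≈ -0.022222)
(y + J(5*I(3)))² = (-1/45 - 2)² = (-91/45)² = 8281/2025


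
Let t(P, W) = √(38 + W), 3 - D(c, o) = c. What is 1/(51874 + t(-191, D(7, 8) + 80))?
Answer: 25937/1345455881 - √114/2690911762 ≈ 1.9274e-5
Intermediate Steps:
D(c, o) = 3 - c
1/(51874 + t(-191, D(7, 8) + 80)) = 1/(51874 + √(38 + ((3 - 1*7) + 80))) = 1/(51874 + √(38 + ((3 - 7) + 80))) = 1/(51874 + √(38 + (-4 + 80))) = 1/(51874 + √(38 + 76)) = 1/(51874 + √114)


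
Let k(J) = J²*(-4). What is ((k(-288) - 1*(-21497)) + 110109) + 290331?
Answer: 90161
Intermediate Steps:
k(J) = -4*J²
((k(-288) - 1*(-21497)) + 110109) + 290331 = ((-4*(-288)² - 1*(-21497)) + 110109) + 290331 = ((-4*82944 + 21497) + 110109) + 290331 = ((-331776 + 21497) + 110109) + 290331 = (-310279 + 110109) + 290331 = -200170 + 290331 = 90161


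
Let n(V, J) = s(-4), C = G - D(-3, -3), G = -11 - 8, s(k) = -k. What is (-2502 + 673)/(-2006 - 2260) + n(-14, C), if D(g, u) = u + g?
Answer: 18893/4266 ≈ 4.4287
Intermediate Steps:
D(g, u) = g + u
G = -19
C = -13 (C = -19 - (-3 - 3) = -19 - 1*(-6) = -19 + 6 = -13)
n(V, J) = 4 (n(V, J) = -1*(-4) = 4)
(-2502 + 673)/(-2006 - 2260) + n(-14, C) = (-2502 + 673)/(-2006 - 2260) + 4 = -1829/(-4266) + 4 = -1829*(-1/4266) + 4 = 1829/4266 + 4 = 18893/4266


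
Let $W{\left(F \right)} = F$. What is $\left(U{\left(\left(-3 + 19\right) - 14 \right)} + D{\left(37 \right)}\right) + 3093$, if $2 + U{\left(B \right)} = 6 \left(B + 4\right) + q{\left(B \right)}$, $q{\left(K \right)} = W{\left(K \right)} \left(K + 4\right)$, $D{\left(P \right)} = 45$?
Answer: $3184$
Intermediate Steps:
$q{\left(K \right)} = K \left(4 + K\right)$ ($q{\left(K \right)} = K \left(K + 4\right) = K \left(4 + K\right)$)
$U{\left(B \right)} = 22 + 6 B + B \left(4 + B\right)$ ($U{\left(B \right)} = -2 + \left(6 \left(B + 4\right) + B \left(4 + B\right)\right) = -2 + \left(6 \left(4 + B\right) + B \left(4 + B\right)\right) = -2 + \left(\left(24 + 6 B\right) + B \left(4 + B\right)\right) = -2 + \left(24 + 6 B + B \left(4 + B\right)\right) = 22 + 6 B + B \left(4 + B\right)$)
$\left(U{\left(\left(-3 + 19\right) - 14 \right)} + D{\left(37 \right)}\right) + 3093 = \left(\left(22 + \left(\left(-3 + 19\right) - 14\right)^{2} + 10 \left(\left(-3 + 19\right) - 14\right)\right) + 45\right) + 3093 = \left(\left(22 + \left(16 - 14\right)^{2} + 10 \left(16 - 14\right)\right) + 45\right) + 3093 = \left(\left(22 + 2^{2} + 10 \cdot 2\right) + 45\right) + 3093 = \left(\left(22 + 4 + 20\right) + 45\right) + 3093 = \left(46 + 45\right) + 3093 = 91 + 3093 = 3184$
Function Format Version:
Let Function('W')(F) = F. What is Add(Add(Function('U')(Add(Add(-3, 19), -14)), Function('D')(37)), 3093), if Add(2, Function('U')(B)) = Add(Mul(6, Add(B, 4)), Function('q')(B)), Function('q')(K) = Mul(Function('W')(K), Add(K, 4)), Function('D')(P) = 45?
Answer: 3184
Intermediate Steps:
Function('q')(K) = Mul(K, Add(4, K)) (Function('q')(K) = Mul(K, Add(K, 4)) = Mul(K, Add(4, K)))
Function('U')(B) = Add(22, Mul(6, B), Mul(B, Add(4, B))) (Function('U')(B) = Add(-2, Add(Mul(6, Add(B, 4)), Mul(B, Add(4, B)))) = Add(-2, Add(Mul(6, Add(4, B)), Mul(B, Add(4, B)))) = Add(-2, Add(Add(24, Mul(6, B)), Mul(B, Add(4, B)))) = Add(-2, Add(24, Mul(6, B), Mul(B, Add(4, B)))) = Add(22, Mul(6, B), Mul(B, Add(4, B))))
Add(Add(Function('U')(Add(Add(-3, 19), -14)), Function('D')(37)), 3093) = Add(Add(Add(22, Pow(Add(Add(-3, 19), -14), 2), Mul(10, Add(Add(-3, 19), -14))), 45), 3093) = Add(Add(Add(22, Pow(Add(16, -14), 2), Mul(10, Add(16, -14))), 45), 3093) = Add(Add(Add(22, Pow(2, 2), Mul(10, 2)), 45), 3093) = Add(Add(Add(22, 4, 20), 45), 3093) = Add(Add(46, 45), 3093) = Add(91, 3093) = 3184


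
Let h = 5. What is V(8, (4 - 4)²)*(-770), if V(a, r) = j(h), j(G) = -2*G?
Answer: 7700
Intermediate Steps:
V(a, r) = -10 (V(a, r) = -2*5 = -10)
V(8, (4 - 4)²)*(-770) = -10*(-770) = 7700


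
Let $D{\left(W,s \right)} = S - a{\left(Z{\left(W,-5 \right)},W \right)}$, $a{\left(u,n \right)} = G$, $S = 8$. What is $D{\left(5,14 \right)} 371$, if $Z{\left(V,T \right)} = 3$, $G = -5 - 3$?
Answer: $5936$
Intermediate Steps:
$G = -8$
$a{\left(u,n \right)} = -8$
$D{\left(W,s \right)} = 16$ ($D{\left(W,s \right)} = 8 - -8 = 8 + 8 = 16$)
$D{\left(5,14 \right)} 371 = 16 \cdot 371 = 5936$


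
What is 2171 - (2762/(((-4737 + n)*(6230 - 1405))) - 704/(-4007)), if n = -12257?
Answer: 356621039009992/164279086175 ≈ 2170.8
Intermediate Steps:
2171 - (2762/(((-4737 + n)*(6230 - 1405))) - 704/(-4007)) = 2171 - (2762/(((-4737 - 12257)*(6230 - 1405))) - 704/(-4007)) = 2171 - (2762/((-16994*4825)) - 704*(-1/4007)) = 2171 - (2762/(-81996050) + 704/4007) = 2171 - (2762*(-1/81996050) + 704/4007) = 2171 - (-1381/40998025 + 704/4007) = 2171 - 1*28857075933/164279086175 = 2171 - 28857075933/164279086175 = 356621039009992/164279086175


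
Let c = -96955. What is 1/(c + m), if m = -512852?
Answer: -1/609807 ≈ -1.6399e-6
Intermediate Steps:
1/(c + m) = 1/(-96955 - 512852) = 1/(-609807) = -1/609807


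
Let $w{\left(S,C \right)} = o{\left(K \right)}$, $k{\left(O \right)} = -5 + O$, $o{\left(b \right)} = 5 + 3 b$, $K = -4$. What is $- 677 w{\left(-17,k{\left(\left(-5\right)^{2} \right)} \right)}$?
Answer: $4739$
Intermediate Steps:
$w{\left(S,C \right)} = -7$ ($w{\left(S,C \right)} = 5 + 3 \left(-4\right) = 5 - 12 = -7$)
$- 677 w{\left(-17,k{\left(\left(-5\right)^{2} \right)} \right)} = \left(-677\right) \left(-7\right) = 4739$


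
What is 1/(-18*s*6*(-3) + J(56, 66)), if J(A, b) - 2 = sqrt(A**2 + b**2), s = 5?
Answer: 811/1311696 - sqrt(1873)/1311696 ≈ 0.00058529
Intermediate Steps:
J(A, b) = 2 + sqrt(A**2 + b**2)
1/(-18*s*6*(-3) + J(56, 66)) = 1/(-90*6*(-3) + (2 + sqrt(56**2 + 66**2))) = 1/(-18*30*(-3) + (2 + sqrt(3136 + 4356))) = 1/(-540*(-3) + (2 + sqrt(7492))) = 1/(1620 + (2 + 2*sqrt(1873))) = 1/(1622 + 2*sqrt(1873))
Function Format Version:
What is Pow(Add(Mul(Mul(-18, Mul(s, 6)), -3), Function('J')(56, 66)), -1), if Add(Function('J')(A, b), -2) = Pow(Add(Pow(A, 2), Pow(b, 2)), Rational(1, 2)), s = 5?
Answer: Add(Rational(811, 1311696), Mul(Rational(-1, 1311696), Pow(1873, Rational(1, 2)))) ≈ 0.00058529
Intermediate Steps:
Function('J')(A, b) = Add(2, Pow(Add(Pow(A, 2), Pow(b, 2)), Rational(1, 2)))
Pow(Add(Mul(Mul(-18, Mul(s, 6)), -3), Function('J')(56, 66)), -1) = Pow(Add(Mul(Mul(-18, Mul(5, 6)), -3), Add(2, Pow(Add(Pow(56, 2), Pow(66, 2)), Rational(1, 2)))), -1) = Pow(Add(Mul(Mul(-18, 30), -3), Add(2, Pow(Add(3136, 4356), Rational(1, 2)))), -1) = Pow(Add(Mul(-540, -3), Add(2, Pow(7492, Rational(1, 2)))), -1) = Pow(Add(1620, Add(2, Mul(2, Pow(1873, Rational(1, 2))))), -1) = Pow(Add(1622, Mul(2, Pow(1873, Rational(1, 2)))), -1)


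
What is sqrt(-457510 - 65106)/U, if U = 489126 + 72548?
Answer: I*sqrt(130654)/280837 ≈ 0.0012871*I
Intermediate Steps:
U = 561674
sqrt(-457510 - 65106)/U = sqrt(-457510 - 65106)/561674 = sqrt(-522616)*(1/561674) = (2*I*sqrt(130654))*(1/561674) = I*sqrt(130654)/280837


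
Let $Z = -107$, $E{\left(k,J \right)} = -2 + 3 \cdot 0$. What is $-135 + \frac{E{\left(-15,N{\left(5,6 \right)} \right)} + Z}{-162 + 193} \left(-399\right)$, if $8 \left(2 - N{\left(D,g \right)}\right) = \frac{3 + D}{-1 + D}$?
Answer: $\frac{39306}{31} \approx 1267.9$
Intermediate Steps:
$N{\left(D,g \right)} = 2 - \frac{3 + D}{8 \left(-1 + D\right)}$ ($N{\left(D,g \right)} = 2 - \frac{\left(3 + D\right) \frac{1}{-1 + D}}{8} = 2 - \frac{\frac{1}{-1 + D} \left(3 + D\right)}{8} = 2 - \frac{3 + D}{8 \left(-1 + D\right)}$)
$E{\left(k,J \right)} = -2$ ($E{\left(k,J \right)} = -2 + 0 = -2$)
$-135 + \frac{E{\left(-15,N{\left(5,6 \right)} \right)} + Z}{-162 + 193} \left(-399\right) = -135 + \frac{-2 - 107}{-162 + 193} \left(-399\right) = -135 + - \frac{109}{31} \left(-399\right) = -135 + \left(-109\right) \frac{1}{31} \left(-399\right) = -135 - - \frac{43491}{31} = -135 + \frac{43491}{31} = \frac{39306}{31}$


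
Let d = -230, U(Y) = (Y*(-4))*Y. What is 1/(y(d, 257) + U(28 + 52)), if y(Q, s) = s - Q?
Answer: -1/25113 ≈ -3.9820e-5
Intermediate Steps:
U(Y) = -4*Y² (U(Y) = (-4*Y)*Y = -4*Y²)
1/(y(d, 257) + U(28 + 52)) = 1/((257 - 1*(-230)) - 4*(28 + 52)²) = 1/((257 + 230) - 4*80²) = 1/(487 - 4*6400) = 1/(487 - 25600) = 1/(-25113) = -1/25113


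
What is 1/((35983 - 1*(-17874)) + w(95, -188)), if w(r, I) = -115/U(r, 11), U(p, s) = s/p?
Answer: 11/581502 ≈ 1.8917e-5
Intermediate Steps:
w(r, I) = -115*r/11
1/((35983 - 1*(-17874)) + w(95, -188)) = 1/((35983 - 1*(-17874)) - 115/11*95) = 1/((35983 + 17874) - 10925/11) = 1/(53857 - 10925/11) = 1/(581502/11) = 11/581502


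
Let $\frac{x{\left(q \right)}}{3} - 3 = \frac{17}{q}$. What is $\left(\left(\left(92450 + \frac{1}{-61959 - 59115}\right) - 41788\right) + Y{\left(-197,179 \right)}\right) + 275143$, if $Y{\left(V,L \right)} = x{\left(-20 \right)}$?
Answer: $\frac{394472954963}{1210740} \approx 3.2581 \cdot 10^{5}$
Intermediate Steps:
$x{\left(q \right)} = 9 + \frac{51}{q}$ ($x{\left(q \right)} = 9 + 3 \frac{17}{q} = 9 + \frac{51}{q}$)
$Y{\left(V,L \right)} = \frac{129}{20}$ ($Y{\left(V,L \right)} = 9 + \frac{51}{-20} = 9 + 51 \left(- \frac{1}{20}\right) = 9 - \frac{51}{20} = \frac{129}{20}$)
$\left(\left(\left(92450 + \frac{1}{-61959 - 59115}\right) - 41788\right) + Y{\left(-197,179 \right)}\right) + 275143 = \left(\left(\left(92450 + \frac{1}{-61959 - 59115}\right) - 41788\right) + \frac{129}{20}\right) + 275143 = \left(\left(\left(92450 + \frac{1}{-121074}\right) - 41788\right) + \frac{129}{20}\right) + 275143 = \left(\left(\left(92450 - \frac{1}{121074}\right) - 41788\right) + \frac{129}{20}\right) + 275143 = \left(\left(\frac{11193291299}{121074} - 41788\right) + \frac{129}{20}\right) + 275143 = \left(\frac{6133850987}{121074} + \frac{129}{20}\right) + 275143 = \frac{61346319143}{1210740} + 275143 = \frac{394472954963}{1210740}$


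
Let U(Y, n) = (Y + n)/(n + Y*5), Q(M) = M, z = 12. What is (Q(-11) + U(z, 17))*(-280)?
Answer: 32720/11 ≈ 2974.5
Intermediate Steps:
U(Y, n) = (Y + n)/(n + 5*Y)
(Q(-11) + U(z, 17))*(-280) = (-11 + (12 + 17)/(17 + 5*12))*(-280) = (-11 + 29/(17 + 60))*(-280) = (-11 + 29/77)*(-280) = -818/77*(-280) = 32720/11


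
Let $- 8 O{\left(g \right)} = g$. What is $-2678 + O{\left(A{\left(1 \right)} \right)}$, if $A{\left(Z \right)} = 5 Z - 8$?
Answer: $- \frac{21421}{8} \approx -2677.6$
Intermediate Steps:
$A{\left(Z \right)} = -8 + 5 Z$
$O{\left(g \right)} = - \frac{g}{8}$
$-2678 + O{\left(A{\left(1 \right)} \right)} = -2678 - \frac{-8 + 5 \cdot 1}{8} = -2678 - \frac{-8 + 5}{8} = -2678 - - \frac{3}{8} = -2678 + \frac{3}{8} = - \frac{21421}{8}$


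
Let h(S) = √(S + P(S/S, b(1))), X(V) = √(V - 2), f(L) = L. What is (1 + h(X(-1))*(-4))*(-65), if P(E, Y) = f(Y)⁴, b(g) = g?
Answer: -65 + 260*√(1 + I*√3) ≈ 253.43 + 183.85*I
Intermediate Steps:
X(V) = √(-2 + V)
P(E, Y) = Y⁴
h(S) = √(1 + S) (h(S) = √(S + 1⁴) = √(S + 1) = √(1 + S))
(1 + h(X(-1))*(-4))*(-65) = (1 + √(1 + √(-2 - 1))*(-4))*(-65) = (1 + √(1 + √(-3))*(-4))*(-65) = (1 + √(1 + I*√3)*(-4))*(-65) = (1 - 4*√(1 + I*√3))*(-65) = -65 + 260*√(1 + I*√3)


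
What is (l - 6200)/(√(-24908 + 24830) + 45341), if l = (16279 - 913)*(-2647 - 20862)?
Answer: -16379231943454/2055806359 + 361245494*I*√78/2055806359 ≈ -7967.3 + 1.5519*I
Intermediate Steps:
l = -361239294 (l = 15366*(-23509) = -361239294)
(l - 6200)/(√(-24908 + 24830) + 45341) = (-361239294 - 6200)/(√(-24908 + 24830) + 45341) = -361245494/(√(-78) + 45341) = -361245494/(I*√78 + 45341) = -361245494/(45341 + I*√78)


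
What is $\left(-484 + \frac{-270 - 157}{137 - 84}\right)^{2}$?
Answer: $\frac{680114241}{2809} \approx 2.4212 \cdot 10^{5}$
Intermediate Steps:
$\left(-484 + \frac{-270 - 157}{137 - 84}\right)^{2} = \left(-484 - \frac{427}{53}\right)^{2} = \left(- \frac{26079}{53}\right)^{2} = \frac{680114241}{2809}$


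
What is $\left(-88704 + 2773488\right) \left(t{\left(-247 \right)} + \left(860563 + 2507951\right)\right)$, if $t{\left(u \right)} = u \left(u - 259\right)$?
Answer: $9379282164864$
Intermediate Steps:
$t{\left(u \right)} = u \left(-259 + u\right)$
$\left(-88704 + 2773488\right) \left(t{\left(-247 \right)} + \left(860563 + 2507951\right)\right) = \left(-88704 + 2773488\right) \left(- 247 \left(-259 - 247\right) + \left(860563 + 2507951\right)\right) = 2684784 \left(\left(-247\right) \left(-506\right) + 3368514\right) = 2684784 \left(124982 + 3368514\right) = 2684784 \cdot 3493496 = 9379282164864$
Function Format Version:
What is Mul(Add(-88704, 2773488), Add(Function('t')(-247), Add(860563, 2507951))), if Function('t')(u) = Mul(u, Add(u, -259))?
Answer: 9379282164864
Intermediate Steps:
Function('t')(u) = Mul(u, Add(-259, u))
Mul(Add(-88704, 2773488), Add(Function('t')(-247), Add(860563, 2507951))) = Mul(Add(-88704, 2773488), Add(Mul(-247, Add(-259, -247)), Add(860563, 2507951))) = Mul(2684784, Add(Mul(-247, -506), 3368514)) = Mul(2684784, Add(124982, 3368514)) = Mul(2684784, 3493496) = 9379282164864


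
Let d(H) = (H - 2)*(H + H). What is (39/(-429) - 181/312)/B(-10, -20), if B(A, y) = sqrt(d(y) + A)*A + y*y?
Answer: -2303/626340 - 2303*sqrt(870)/25053600 ≈ -0.0063883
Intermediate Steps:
d(H) = 2*H*(-2 + H) (d(H) = (-2 + H)*(2*H) = 2*H*(-2 + H))
B(A, y) = y**2 + A*sqrt(A + 2*y*(-2 + y)) (B(A, y) = sqrt(2*y*(-2 + y) + A)*A + y*y = sqrt(A + 2*y*(-2 + y))*A + y**2 = A*sqrt(A + 2*y*(-2 + y)) + y**2 = y**2 + A*sqrt(A + 2*y*(-2 + y)))
(39/(-429) - 181/312)/B(-10, -20) = (39/(-429) - 181/312)/((-20)**2 - 10*sqrt(-10 + 2*(-20)*(-2 - 20))) = (39*(-1/429) - 181*1/312)/(400 - 10*sqrt(-10 + 2*(-20)*(-22))) = (-1/11 - 181/312)/(400 - 10*sqrt(-10 + 880)) = -2303/(3432*(400 - 10*sqrt(870)))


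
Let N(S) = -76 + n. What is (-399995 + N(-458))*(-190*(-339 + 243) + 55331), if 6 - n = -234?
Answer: -29415966501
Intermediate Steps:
n = 240 (n = 6 - 1*(-234) = 6 + 234 = 240)
N(S) = 164 (N(S) = -76 + 240 = 164)
(-399995 + N(-458))*(-190*(-339 + 243) + 55331) = (-399995 + 164)*(-190*(-339 + 243) + 55331) = -399831*(-190*(-96) + 55331) = -399831*(18240 + 55331) = -399831*73571 = -29415966501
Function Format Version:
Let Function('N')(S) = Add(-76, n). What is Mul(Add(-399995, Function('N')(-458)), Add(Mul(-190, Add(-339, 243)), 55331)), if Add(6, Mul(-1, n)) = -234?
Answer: -29415966501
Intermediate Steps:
n = 240 (n = Add(6, Mul(-1, -234)) = Add(6, 234) = 240)
Function('N')(S) = 164 (Function('N')(S) = Add(-76, 240) = 164)
Mul(Add(-399995, Function('N')(-458)), Add(Mul(-190, Add(-339, 243)), 55331)) = Mul(Add(-399995, 164), Add(Mul(-190, Add(-339, 243)), 55331)) = Mul(-399831, Add(Mul(-190, -96), 55331)) = Mul(-399831, Add(18240, 55331)) = Mul(-399831, 73571) = -29415966501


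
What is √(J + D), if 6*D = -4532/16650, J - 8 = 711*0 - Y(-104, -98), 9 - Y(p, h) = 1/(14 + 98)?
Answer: I*√2252617017/46620 ≈ 1.0181*I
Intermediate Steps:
Y(p, h) = 1007/112 (Y(p, h) = 9 - 1/(14 + 98) = 9 - 1/112 = 1007/112)
J = -111/112 (J = 8 + (711*0 - 1*1007/112) = 8 + (0 - 1007/112) = 8 - 1007/112 = -111/112 ≈ -0.99107)
D = -1133/24975 (D = (-4532/16650)/6 = (-4532*1/16650)/6 = (⅙)*(-2266/8325) = -1133/24975 ≈ -0.045365)
√(J + D) = √(-111/112 - 1133/24975) = √(-2899121/2797200) = I*√2252617017/46620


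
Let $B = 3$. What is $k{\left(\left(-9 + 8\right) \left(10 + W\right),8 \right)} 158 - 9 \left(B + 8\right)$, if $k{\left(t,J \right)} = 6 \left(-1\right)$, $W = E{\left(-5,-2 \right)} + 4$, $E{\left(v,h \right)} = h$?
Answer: $-1047$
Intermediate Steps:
$W = 2$ ($W = -2 + 4 = 2$)
$k{\left(t,J \right)} = -6$
$k{\left(\left(-9 + 8\right) \left(10 + W\right),8 \right)} 158 - 9 \left(B + 8\right) = \left(-6\right) 158 - 9 \left(3 + 8\right) = -948 - 99 = -1047$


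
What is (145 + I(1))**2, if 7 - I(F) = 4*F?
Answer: 21904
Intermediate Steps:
I(F) = 7 - 4*F
(145 + I(1))**2 = (145 + (7 - 4*1))**2 = (145 + (7 - 4))**2 = (145 + 3)**2 = 148**2 = 21904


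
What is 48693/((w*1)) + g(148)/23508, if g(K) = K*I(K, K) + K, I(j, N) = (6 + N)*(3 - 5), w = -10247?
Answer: -402564434/60221619 ≈ -6.6847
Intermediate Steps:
I(j, N) = -12 - 2*N (I(j, N) = (6 + N)*(-2) = -12 - 2*N)
g(K) = K + K*(-12 - 2*K) (g(K) = K*(-12 - 2*K) + K = K + K*(-12 - 2*K))
48693/((w*1)) + g(148)/23508 = 48693/((-10247*1)) - 1*148*(11 + 2*148)/23508 = 48693/(-10247) - 1*148*(11 + 296)*(1/23508) = 48693*(-1/10247) - 1*148*307*(1/23508) = -48693/10247 - 45436*1/23508 = -48693/10247 - 11359/5877 = -402564434/60221619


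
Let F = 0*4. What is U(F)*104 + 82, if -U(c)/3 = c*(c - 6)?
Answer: 82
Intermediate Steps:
F = 0
U(c) = -3*c*(-6 + c) (U(c) = -3*c*(c - 6) = -3*c*(-6 + c))
U(F)*104 + 82 = (3*0*(6 - 1*0))*104 + 82 = (3*0*(6 + 0))*104 + 82 = (3*0*6)*104 + 82 = 0*104 + 82 = 0 + 82 = 82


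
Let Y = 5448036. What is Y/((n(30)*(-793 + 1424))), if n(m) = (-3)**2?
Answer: 1816012/1893 ≈ 959.33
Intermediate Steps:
n(m) = 9
Y/((n(30)*(-793 + 1424))) = 5448036/((9*(-793 + 1424))) = 5448036/((9*631)) = 5448036/5679 = 5448036*(1/5679) = 1816012/1893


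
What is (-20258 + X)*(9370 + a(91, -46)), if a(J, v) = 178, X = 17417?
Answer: -27125868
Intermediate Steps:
(-20258 + X)*(9370 + a(91, -46)) = (-20258 + 17417)*(9370 + 178) = -2841*9548 = -27125868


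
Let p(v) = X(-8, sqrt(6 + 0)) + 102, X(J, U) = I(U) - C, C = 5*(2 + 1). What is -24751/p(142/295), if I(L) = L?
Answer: -717779/2521 + 24751*sqrt(6)/7563 ≈ -276.70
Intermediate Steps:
C = 15 (C = 5*3 = 15)
X(J, U) = -15 + U (X(J, U) = U - 1*15 = U - 15 = -15 + U)
p(v) = 87 + sqrt(6) (p(v) = (-15 + sqrt(6 + 0)) + 102 = (-15 + sqrt(6)) + 102 = 87 + sqrt(6))
-24751/p(142/295) = -24751/(87 + sqrt(6))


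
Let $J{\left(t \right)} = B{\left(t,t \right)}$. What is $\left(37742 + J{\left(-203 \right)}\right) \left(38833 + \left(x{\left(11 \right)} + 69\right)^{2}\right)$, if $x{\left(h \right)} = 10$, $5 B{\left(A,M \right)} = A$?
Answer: $\frac{8496764518}{5} \approx 1.6994 \cdot 10^{9}$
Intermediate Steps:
$B{\left(A,M \right)} = \frac{A}{5}$
$J{\left(t \right)} = \frac{t}{5}$
$\left(37742 + J{\left(-203 \right)}\right) \left(38833 + \left(x{\left(11 \right)} + 69\right)^{2}\right) = \left(37742 + \frac{1}{5} \left(-203\right)\right) \left(38833 + \left(10 + 69\right)^{2}\right) = \left(37742 - \frac{203}{5}\right) \left(38833 + 79^{2}\right) = \frac{188507 \left(38833 + 6241\right)}{5} = \frac{188507}{5} \cdot 45074 = \frac{8496764518}{5}$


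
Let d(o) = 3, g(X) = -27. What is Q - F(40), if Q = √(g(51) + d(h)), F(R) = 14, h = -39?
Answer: -14 + 2*I*√6 ≈ -14.0 + 4.899*I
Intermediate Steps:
Q = 2*I*√6 (Q = √(-27 + 3) = √(-24) = 2*I*√6 ≈ 4.899*I)
Q - F(40) = 2*I*√6 - 1*14 = 2*I*√6 - 14 = -14 + 2*I*√6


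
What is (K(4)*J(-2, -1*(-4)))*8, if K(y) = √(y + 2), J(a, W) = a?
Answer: -16*√6 ≈ -39.192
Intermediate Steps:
K(y) = √(2 + y)
(K(4)*J(-2, -1*(-4)))*8 = (√(2 + 4)*(-2))*8 = (√6*(-2))*8 = -2*√6*8 = -16*√6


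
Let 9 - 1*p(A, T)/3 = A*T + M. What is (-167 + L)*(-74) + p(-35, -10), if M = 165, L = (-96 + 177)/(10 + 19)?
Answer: 308366/29 ≈ 10633.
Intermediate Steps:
L = 81/29 ≈ 2.7931
p(A, T) = -468 - 3*A*T (p(A, T) = 27 - 3*(A*T + 165) = 27 - 3*(165 + A*T) = 27 + (-495 - 3*A*T) = -468 - 3*A*T)
(-167 + L)*(-74) + p(-35, -10) = (-167 + 81/29)*(-74) + (-468 - 3*(-35)*(-10)) = -4762/29*(-74) + (-468 - 1050) = 352388/29 - 1518 = 308366/29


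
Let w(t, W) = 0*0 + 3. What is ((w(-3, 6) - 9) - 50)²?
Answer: 3136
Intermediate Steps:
w(t, W) = 3 (w(t, W) = 0 + 3 = 3)
((w(-3, 6) - 9) - 50)² = ((3 - 9) - 50)² = (-6 - 50)² = (-56)² = 3136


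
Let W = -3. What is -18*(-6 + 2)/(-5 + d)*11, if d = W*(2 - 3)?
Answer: -396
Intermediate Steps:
d = 3 (d = -3*(2 - 3) = -3*(-1) = 3)
-18*(-6 + 2)/(-5 + d)*11 = -18*(-6 + 2)/(-5 + 3)*11 = -(-72)/(-2)*11 = -(-72)*(-1)/2*11 = -18*2*11 = -36*11 = -396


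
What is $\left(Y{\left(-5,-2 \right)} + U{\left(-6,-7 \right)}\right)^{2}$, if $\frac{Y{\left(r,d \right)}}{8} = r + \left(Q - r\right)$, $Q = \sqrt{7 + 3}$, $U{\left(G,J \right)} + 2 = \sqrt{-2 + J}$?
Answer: $\left(-2 + 3 i + 8 \sqrt{10}\right)^{2} \approx 533.81 + 139.79 i$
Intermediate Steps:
$U{\left(G,J \right)} = -2 + \sqrt{-2 + J}$
$Q = \sqrt{10} \approx 3.1623$
$Y{\left(r,d \right)} = 8 \sqrt{10}$ ($Y{\left(r,d \right)} = 8 \left(r - \left(r - \sqrt{10}\right)\right) = 8 \sqrt{10}$)
$\left(Y{\left(-5,-2 \right)} + U{\left(-6,-7 \right)}\right)^{2} = \left(8 \sqrt{10} - \left(2 - \sqrt{-2 - 7}\right)\right)^{2} = \left(8 \sqrt{10} - \left(2 - \sqrt{-9}\right)\right)^{2} = \left(8 \sqrt{10} - \left(2 - 3 i\right)\right)^{2} = \left(-2 + 3 i + 8 \sqrt{10}\right)^{2}$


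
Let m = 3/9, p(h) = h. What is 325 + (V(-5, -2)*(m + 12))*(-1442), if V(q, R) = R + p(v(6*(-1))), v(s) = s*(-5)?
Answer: -1492937/3 ≈ -4.9765e+5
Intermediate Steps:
v(s) = -5*s
m = 1/3 (m = 3*(1/9) = 1/3 ≈ 0.33333)
V(q, R) = 30 + R (V(q, R) = R - 30*(-1) = R - 5*(-6) = R + 30 = 30 + R)
325 + (V(-5, -2)*(m + 12))*(-1442) = 325 + ((30 - 2)*(1/3 + 12))*(-1442) = 325 + (28*(37/3))*(-1442) = 325 + (1036/3)*(-1442) = 325 - 1493912/3 = -1492937/3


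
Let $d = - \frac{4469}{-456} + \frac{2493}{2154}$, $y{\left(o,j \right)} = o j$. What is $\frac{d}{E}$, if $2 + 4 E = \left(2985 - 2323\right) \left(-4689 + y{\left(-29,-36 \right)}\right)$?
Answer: $- \frac{1793839}{98754110592} \approx -1.8165 \cdot 10^{-5}$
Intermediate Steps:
$y{\left(o,j \right)} = j o$
$d = \frac{1793839}{163704}$ ($d = \left(-4469\right) \left(- \frac{1}{456}\right) + 2493 \cdot \frac{1}{2154} = \frac{4469}{456} + \frac{831}{718} = \frac{1793839}{163704} \approx 10.958$)
$E = -603248$ ($E = - \frac{1}{2} + \frac{\left(2985 - 2323\right) \left(-4689 - -1044\right)}{4} = - \frac{1}{2} + \frac{662 \left(-4689 + 1044\right)}{4} = - \frac{1}{2} + \frac{662 \left(-3645\right)}{4} = - \frac{1}{2} + \frac{1}{4} \left(-2412990\right) = - \frac{1}{2} - \frac{1206495}{2} = -603248$)
$\frac{d}{E} = \frac{1793839}{163704 \left(-603248\right)} = \frac{1793839}{163704} \left(- \frac{1}{603248}\right) = - \frac{1793839}{98754110592}$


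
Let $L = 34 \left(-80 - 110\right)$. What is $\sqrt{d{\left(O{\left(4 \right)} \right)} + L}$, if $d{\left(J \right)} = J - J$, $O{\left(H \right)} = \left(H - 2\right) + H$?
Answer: $2 i \sqrt{1615} \approx 80.374 i$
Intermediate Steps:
$O{\left(H \right)} = -2 + 2 H$ ($O{\left(H \right)} = \left(-2 + H\right) + H = -2 + 2 H$)
$d{\left(J \right)} = 0$
$L = -6460$ ($L = 34 \left(-190\right) = -6460$)
$\sqrt{d{\left(O{\left(4 \right)} \right)} + L} = \sqrt{0 - 6460} = \sqrt{-6460} = 2 i \sqrt{1615}$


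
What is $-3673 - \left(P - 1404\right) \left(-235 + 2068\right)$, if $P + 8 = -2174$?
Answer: $6569465$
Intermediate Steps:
$P = -2182$ ($P = -8 - 2174 = -2182$)
$-3673 - \left(P - 1404\right) \left(-235 + 2068\right) = -3673 - \left(-2182 - 1404\right) \left(-235 + 2068\right) = -3673 - \left(-3586\right) 1833 = -3673 - -6573138 = -3673 + 6573138 = 6569465$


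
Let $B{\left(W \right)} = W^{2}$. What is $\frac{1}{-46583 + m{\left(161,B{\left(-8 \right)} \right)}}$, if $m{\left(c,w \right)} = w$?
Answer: $- \frac{1}{46519} \approx -2.1497 \cdot 10^{-5}$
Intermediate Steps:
$\frac{1}{-46583 + m{\left(161,B{\left(-8 \right)} \right)}} = \frac{1}{-46583 + \left(-8\right)^{2}} = \frac{1}{-46583 + 64} = \frac{1}{-46519} = - \frac{1}{46519}$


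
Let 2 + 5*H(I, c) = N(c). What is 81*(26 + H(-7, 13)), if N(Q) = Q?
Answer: 11421/5 ≈ 2284.2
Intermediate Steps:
H(I, c) = -⅖ + c/5
81*(26 + H(-7, 13)) = 81*(26 + (-⅖ + (⅕)*13)) = 81*(26 + (-⅖ + 13/5)) = 81*(26 + 11/5) = 81*(141/5) = 11421/5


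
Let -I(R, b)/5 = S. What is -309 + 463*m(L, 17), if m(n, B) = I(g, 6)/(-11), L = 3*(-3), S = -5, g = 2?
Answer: -14974/11 ≈ -1361.3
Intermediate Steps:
I(R, b) = 25 (I(R, b) = -5*(-5) = 25)
L = -9
m(n, B) = -25/11 (m(n, B) = 25/(-11) = 25*(-1/11) = -25/11)
-309 + 463*m(L, 17) = -309 + 463*(-25/11) = -309 - 11575/11 = -14974/11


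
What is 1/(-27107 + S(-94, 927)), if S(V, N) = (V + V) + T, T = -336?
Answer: -1/27631 ≈ -3.6191e-5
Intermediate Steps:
S(V, N) = -336 + 2*V (S(V, N) = (V + V) - 336 = 2*V - 336 = -336 + 2*V)
1/(-27107 + S(-94, 927)) = 1/(-27107 + (-336 + 2*(-94))) = 1/(-27107 + (-336 - 188)) = 1/(-27107 - 524) = 1/(-27631) = -1/27631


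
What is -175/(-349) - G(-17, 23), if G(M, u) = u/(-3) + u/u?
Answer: 7505/1047 ≈ 7.1681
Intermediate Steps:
G(M, u) = 1 - u/3 (G(M, u) = u*(-1/3) + 1 = -u/3 + 1 = 1 - u/3)
-175/(-349) - G(-17, 23) = -175/(-349) - (1 - 1/3*23) = -175*(-1/349) - (1 - 23/3) = 175/349 - 1*(-20/3) = 175/349 + 20/3 = 7505/1047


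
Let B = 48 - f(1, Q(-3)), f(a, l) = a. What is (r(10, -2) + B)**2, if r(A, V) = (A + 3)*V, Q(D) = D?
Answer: 441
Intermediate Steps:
r(A, V) = V*(3 + A) (r(A, V) = (3 + A)*V = V*(3 + A))
B = 47 (B = 48 - 1*1 = 48 - 1 = 47)
(r(10, -2) + B)**2 = (-2*(3 + 10) + 47)**2 = (-2*13 + 47)**2 = (-26 + 47)**2 = 21**2 = 441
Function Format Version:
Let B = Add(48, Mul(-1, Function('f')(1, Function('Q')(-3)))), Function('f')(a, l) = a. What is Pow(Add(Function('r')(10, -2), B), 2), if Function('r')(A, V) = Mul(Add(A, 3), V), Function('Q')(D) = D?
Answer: 441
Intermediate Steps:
Function('r')(A, V) = Mul(V, Add(3, A)) (Function('r')(A, V) = Mul(Add(3, A), V) = Mul(V, Add(3, A)))
B = 47 (B = Add(48, Mul(-1, 1)) = Add(48, -1) = 47)
Pow(Add(Function('r')(10, -2), B), 2) = Pow(Add(Mul(-2, Add(3, 10)), 47), 2) = Pow(Add(Mul(-2, 13), 47), 2) = Pow(Add(-26, 47), 2) = Pow(21, 2) = 441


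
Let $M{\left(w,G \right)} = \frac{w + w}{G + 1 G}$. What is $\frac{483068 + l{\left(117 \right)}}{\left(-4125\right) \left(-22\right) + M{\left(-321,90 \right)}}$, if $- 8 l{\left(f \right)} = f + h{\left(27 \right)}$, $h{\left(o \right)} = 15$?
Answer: $\frac{14491545}{2722393} \approx 5.3231$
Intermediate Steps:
$M{\left(w,G \right)} = \frac{w}{G}$ ($M{\left(w,G \right)} = \frac{2 w}{G + G} = \frac{2 w}{2 G} = 2 w \frac{1}{2 G} = \frac{w}{G}$)
$l{\left(f \right)} = - \frac{15}{8} - \frac{f}{8}$ ($l{\left(f \right)} = - \frac{f + 15}{8} = - \frac{15 + f}{8} = - \frac{15}{8} - \frac{f}{8}$)
$\frac{483068 + l{\left(117 \right)}}{\left(-4125\right) \left(-22\right) + M{\left(-321,90 \right)}} = \frac{483068 - \frac{33}{2}}{\left(-4125\right) \left(-22\right) - \frac{321}{90}} = \frac{483068 - \frac{33}{2}}{90750 - \frac{107}{30}} = \frac{966103}{2 \cdot \frac{2722393}{30}} = \frac{966103}{2} \cdot \frac{30}{2722393} = \frac{14491545}{2722393}$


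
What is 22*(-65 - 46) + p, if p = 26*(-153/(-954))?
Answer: -129205/53 ≈ -2437.8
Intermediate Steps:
p = 221/53 (p = 26*(-153*(-1/954)) = 26*(17/106) = 221/53 ≈ 4.1698)
22*(-65 - 46) + p = 22*(-65 - 46) + 221/53 = 22*(-111) + 221/53 = -2442 + 221/53 = -129205/53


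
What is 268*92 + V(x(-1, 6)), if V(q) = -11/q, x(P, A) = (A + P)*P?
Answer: 123291/5 ≈ 24658.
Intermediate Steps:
x(P, A) = P*(A + P)
268*92 + V(x(-1, 6)) = 268*92 - 11*(-1/(6 - 1)) = 24656 - 11/((-1*5)) = 24656 - 11/(-5) = 24656 - 11*(-⅕) = 24656 + 11/5 = 123291/5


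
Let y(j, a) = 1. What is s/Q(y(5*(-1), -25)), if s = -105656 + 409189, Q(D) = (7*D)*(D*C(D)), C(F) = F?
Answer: 303533/7 ≈ 43362.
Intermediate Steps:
Q(D) = 7*D**3 (Q(D) = (7*D)*(D*D) = (7*D)*D**2 = 7*D**3)
s = 303533
s/Q(y(5*(-1), -25)) = 303533/((7*1**3)) = 303533/((7*1)) = 303533/7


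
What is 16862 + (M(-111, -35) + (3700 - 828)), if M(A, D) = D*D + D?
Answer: 20924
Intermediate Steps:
M(A, D) = D + D² (M(A, D) = D² + D = D + D²)
16862 + (M(-111, -35) + (3700 - 828)) = 16862 + (-35*(1 - 35) + (3700 - 828)) = 16862 + (-35*(-34) + 2872) = 16862 + (1190 + 2872) = 16862 + 4062 = 20924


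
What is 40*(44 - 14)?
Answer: 1200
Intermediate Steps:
40*(44 - 14) = 40*30 = 1200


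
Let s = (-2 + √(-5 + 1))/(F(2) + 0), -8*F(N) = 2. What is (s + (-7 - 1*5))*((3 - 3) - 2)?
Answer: 8 + 16*I ≈ 8.0 + 16.0*I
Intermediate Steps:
F(N) = -¼ (F(N) = -⅛*2 = -¼)
s = 8 - 8*I (s = (-2 + √(-5 + 1))/(-¼ + 0) = (-2 + √(-4))/(-¼) = (-2 + 2*I)*(-4) = 8 - 8*I ≈ 8.0 - 8.0*I)
(s + (-7 - 1*5))*((3 - 3) - 2) = ((8 - 8*I) + (-7 - 1*5))*((3 - 3) - 2) = ((8 - 8*I) + (-7 - 5))*(0 - 2) = ((8 - 8*I) - 12)*(-2) = (-4 - 8*I)*(-2) = 8 + 16*I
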